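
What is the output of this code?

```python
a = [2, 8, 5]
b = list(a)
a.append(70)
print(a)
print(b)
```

Key concept: list() constructor creates copy.
Step by step:
`a = [2, 8, 5]` → a = [2, 8, 5]
`b = list(a)` → b = [2, 8, 5]
`a.append(70)` → a = [2, 8, 5, 70]
`print(a)` → prints [2, 8, 5, 70]
`print(b)` → prints [2, 8, 5]

Answer:
[2, 8, 5, 70]
[2, 8, 5]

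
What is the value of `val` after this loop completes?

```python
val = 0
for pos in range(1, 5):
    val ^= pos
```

XOR of 1 to 4
`val` takes the values: 0 → 1 → 3 → 0 → 4

Answer: 4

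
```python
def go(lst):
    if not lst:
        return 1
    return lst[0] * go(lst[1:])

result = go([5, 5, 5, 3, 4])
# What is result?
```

Product over [5, 5, 5, 3, 4] = 5 * 5 * 5 * 3 * 4 = 1500

Answer: 1500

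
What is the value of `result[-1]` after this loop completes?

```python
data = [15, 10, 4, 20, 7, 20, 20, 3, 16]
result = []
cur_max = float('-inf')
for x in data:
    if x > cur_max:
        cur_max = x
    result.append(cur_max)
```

Running max ends at 20
`result` takes the values: [] → [15] → [15, 15] → [15, 15, 15] → [15, 15, 15, 20] → [15, 15, 15, 20, 20] → [15, 15, 15, 20, 20, 20] → [15, 15, 15, 20, 20, 20, 20] → [15, 15, 15, 20, 20, 20, 20, 20] → [15, 15, 15, 20, 20, 20, 20, 20, 20]
So `result[-1]` = 20

Answer: 20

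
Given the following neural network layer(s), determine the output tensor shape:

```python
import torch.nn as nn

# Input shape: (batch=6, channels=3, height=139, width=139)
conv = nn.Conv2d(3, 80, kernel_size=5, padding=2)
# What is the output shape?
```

Input: (6, 3, 139, 139) -> Output: (6, 80, 139, 139)

Answer: (6, 80, 139, 139)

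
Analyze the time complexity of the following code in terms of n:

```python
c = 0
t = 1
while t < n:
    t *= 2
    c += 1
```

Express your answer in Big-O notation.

Each loop level contributes: log n. Multiplying the contributions gives O(log n).

Answer: O(log n)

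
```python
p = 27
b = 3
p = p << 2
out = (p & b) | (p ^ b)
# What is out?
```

Trace:
`p = 27` → p = 27
`b = 3` → b = 3
`p = p << 2` → p = 108
`out = (p & b) | (p ^ b)` → out = 111
So out = 111

Answer: 111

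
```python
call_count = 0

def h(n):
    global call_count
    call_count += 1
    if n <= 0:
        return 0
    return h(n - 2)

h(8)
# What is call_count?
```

Linear recursion stepping by 2: 5 calls from n=8 down to ≤0.

Answer: 5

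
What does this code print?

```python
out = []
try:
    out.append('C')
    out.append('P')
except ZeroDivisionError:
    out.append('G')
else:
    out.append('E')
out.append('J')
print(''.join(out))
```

Execution trace: 'C' (try body) → 'P' (try body, no exception) → 'E' (else) → 'J' (after the try/except). Output: CPEJ

Answer: CPEJ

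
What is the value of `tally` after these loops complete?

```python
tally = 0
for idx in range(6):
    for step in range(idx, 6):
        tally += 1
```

Upper triangle: 6 + 5 + ... + 1
`tally` takes the values: 0 → 1 → 2 → 3 → 4 → 5 → 6 → 7 → 8 → 9 → 10 → 11 → 12 → 13 → 14 → 15 → 16 → 17 → 18 → 19 → 20 → 21

Answer: 21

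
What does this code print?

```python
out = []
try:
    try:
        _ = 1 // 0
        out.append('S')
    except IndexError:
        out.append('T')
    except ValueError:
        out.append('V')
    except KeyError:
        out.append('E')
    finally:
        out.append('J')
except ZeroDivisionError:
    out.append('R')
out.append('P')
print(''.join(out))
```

Execution trace: 'J' (finally) → 'R' (outer except ZeroDivisionError) → 'P' (after the try/except). Output: JRP

Answer: JRP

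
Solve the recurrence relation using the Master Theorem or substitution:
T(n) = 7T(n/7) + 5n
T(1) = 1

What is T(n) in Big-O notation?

By Master Theorem: a=7, b=7, f(n)=5n. Since log_7(7) = 1 and f(n) = Θ(n^1), Case 2 applies. T(n) = O(n log n).

Answer: O(n log n)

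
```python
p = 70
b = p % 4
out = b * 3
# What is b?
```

Trace:
`p = 70` → p = 70
`b = p % 4` → b = 2
`out = b * 3` → out = 6
So b = 2

Answer: 2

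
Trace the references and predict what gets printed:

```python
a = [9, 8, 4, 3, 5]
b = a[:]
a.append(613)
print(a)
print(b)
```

Key concept: slice [:] creates copy.
Step by step:
`a = [9, 8, 4, 3, 5]` → a = [9, 8, 4, 3, 5]
`b = a[:]` → b = [9, 8, 4, 3, 5]
`a.append(613)` → a = [9, 8, 4, 3, 5, 613]
`print(a)` → prints [9, 8, 4, 3, 5, 613]
`print(b)` → prints [9, 8, 4, 3, 5]

Answer:
[9, 8, 4, 3, 5, 613]
[9, 8, 4, 3, 5]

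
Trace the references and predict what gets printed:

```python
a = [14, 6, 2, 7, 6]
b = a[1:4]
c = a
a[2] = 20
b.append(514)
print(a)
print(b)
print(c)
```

Key concept: slice vs alias.
Step by step:
`a = [14, 6, 2, 7, 6]` → a = [14, 6, 2, 7, 6]
`b = a[1:4]` → b = [6, 2, 7]
`c = a` → c = [14, 6, 2, 7, 6] (same object as a)
`a[2] = 20` → a = [14, 6, 20, 7, 6] (same object as c); c = [14, 6, 20, 7, 6] (same object as a)
`b.append(514)` → b = [6, 2, 7, 514]
`print(a)` → prints [14, 6, 20, 7, 6]
`print(b)` → prints [6, 2, 7, 514]
`print(c)` → prints [14, 6, 20, 7, 6]

Answer:
[14, 6, 20, 7, 6]
[6, 2, 7, 514]
[14, 6, 20, 7, 6]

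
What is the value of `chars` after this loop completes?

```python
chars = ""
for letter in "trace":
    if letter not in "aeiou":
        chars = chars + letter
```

Remove vowels from 'trace'
`chars` takes the values: "" → "t" → "tr" → "trc"

Answer: "trc"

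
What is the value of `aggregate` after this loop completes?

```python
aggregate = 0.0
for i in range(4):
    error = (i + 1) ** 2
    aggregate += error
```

Sum of squared losses 1² + 2² + ... + 4²
`aggregate` takes the values: 0.0 → 1.0 → 5.0 → 14.0 → 30.0

Answer: 30.0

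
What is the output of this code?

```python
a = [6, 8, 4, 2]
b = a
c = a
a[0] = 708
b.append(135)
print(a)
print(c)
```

Key concept: multiple aliases.
Step by step:
`a = [6, 8, 4, 2]` → a = [6, 8, 4, 2]
`b = a` → b = [6, 8, 4, 2] (same object as a)
`c = a` → c = [6, 8, 4, 2] (same object as a, b)
`a[0] = 708` → a = [708, 8, 4, 2] (same object as b, c); b = [708, 8, 4, 2] (same object as a, c); c = [708, 8, 4, 2] (same object as a, b)
`b.append(135)` → a = [708, 8, 4, 2, 135] (same object as b, c); b = [708, 8, 4, 2, 135] (same object as a, c); c = [708, 8, 4, 2, 135] (same object as a, b)
`print(a)` → prints [708, 8, 4, 2, 135]
`print(c)` → prints [708, 8, 4, 2, 135]

Answer:
[708, 8, 4, 2, 135]
[708, 8, 4, 2, 135]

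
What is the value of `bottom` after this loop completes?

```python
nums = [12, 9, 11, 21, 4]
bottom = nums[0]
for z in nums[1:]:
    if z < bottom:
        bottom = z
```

Minimum of [12, 9, 11, 21, 4]
`bottom` takes the values: 12 → 9 → 4

Answer: 4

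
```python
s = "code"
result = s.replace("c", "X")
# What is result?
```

Trace:
`s = "code"` → s = 'code'
`result = s.replace("c", "X")` → result = 'Xode'
So result = 'Xode'

Answer: 'Xode'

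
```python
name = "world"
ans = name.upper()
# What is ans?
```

Trace:
`name = "world"` → name = 'world'
`ans = name.upper()` → ans = 'WORLD'
So ans = 'WORLD'

Answer: 'WORLD'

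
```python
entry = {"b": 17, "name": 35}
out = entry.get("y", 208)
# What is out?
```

Trace:
`entry = {"b": 17, "name": 35}` → entry = {'b': 17, 'name': 35}
`out = entry.get("y", 208)` → out = 208
So out = 208

Answer: 208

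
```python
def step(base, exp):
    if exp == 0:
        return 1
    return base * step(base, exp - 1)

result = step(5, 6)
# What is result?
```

step(5, 6) = 5 * 5 * 5 * 5 * 5 * 5 = 15625

Answer: 15625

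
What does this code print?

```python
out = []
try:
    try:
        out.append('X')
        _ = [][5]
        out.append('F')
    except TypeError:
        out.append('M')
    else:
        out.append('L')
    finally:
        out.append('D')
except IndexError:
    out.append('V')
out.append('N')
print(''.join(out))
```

Execution trace: 'X' (try body) → 'D' (finally) → 'V' (outer except IndexError) → 'N' (after the try/except). Output: XDVN

Answer: XDVN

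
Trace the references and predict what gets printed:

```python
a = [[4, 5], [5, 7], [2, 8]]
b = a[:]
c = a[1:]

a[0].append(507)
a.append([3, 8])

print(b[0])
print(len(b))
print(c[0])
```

Key concept: slice with nested mutation.
Step by step:
`a = [[4, 5], [5, 7], [2, 8]]` → a = [[4, 5], [5, 7], [2, 8]]
`b = a[:]` → b = [[4, 5], [5, 7], [2, 8]]
`c = a[1:]` → c = [[5, 7], [2, 8]]
`a[0].append(507)` → a = [[4, 5, 507], [5, 7], [2, 8]]; b = [[4, 5, 507], [5, 7], [2, 8]]
`a.append([3, 8])` → a = [[4, 5, 507], [5, 7], [2, 8], [3, 8]]
`print(b[0])` → prints [4, 5, 507]
`print(len(b))` → prints 3
`print(c[0])` → prints [5, 7]

Answer:
[4, 5, 507]
3
[5, 7]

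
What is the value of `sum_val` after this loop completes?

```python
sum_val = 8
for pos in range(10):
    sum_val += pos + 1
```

Start at 8, add 1 to 10 = 63
`sum_val` takes the values: 8 → 9 → 11 → 14 → 18 → 23 → 29 → 36 → 44 → 53 → 63

Answer: 63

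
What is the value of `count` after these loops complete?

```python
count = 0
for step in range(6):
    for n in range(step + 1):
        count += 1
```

Triangle: 1 + 2 + ... + 6
`count` takes the values: 0 → 1 → 2 → 3 → 4 → 5 → 6 → 7 → 8 → 9 → 10 → 11 → 12 → 13 → 14 → 15 → 16 → 17 → 18 → 19 → 20 → 21

Answer: 21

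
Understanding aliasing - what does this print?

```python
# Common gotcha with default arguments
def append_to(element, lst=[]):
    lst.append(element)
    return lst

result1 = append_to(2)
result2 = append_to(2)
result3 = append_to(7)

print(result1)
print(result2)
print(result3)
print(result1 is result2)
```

Key concept: mutable default argument gotcha.
Step by step:
`result1 = append_to(2)` → result1 = [2]
`result2 = append_to(2)` → result1 = [2, 2] (same object as result2); result2 = [2, 2] (same object as result1)
`result3 = append_to(7)` → result1 = [2, 2, 7] (same object as result2, result3); result2 = [2, 2, 7] (same object as result1, result3); result3 = [2, 2, 7] (same object as result1, result2)
`print(result1)` → prints [2, 2, 7]
`print(result2)` → prints [2, 2, 7]
`print(result3)` → prints [2, 2, 7]
`print(result1 is result2)` → prints True

Answer:
[2, 2, 7]
[2, 2, 7]
[2, 2, 7]
True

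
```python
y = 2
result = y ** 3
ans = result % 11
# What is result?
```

Trace:
`y = 2` → y = 2
`result = y ** 3` → result = 8
`ans = result % 11` → ans = 8
So result = 8

Answer: 8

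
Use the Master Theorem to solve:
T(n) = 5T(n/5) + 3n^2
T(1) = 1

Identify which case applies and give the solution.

a=5, b=5, f(n)=3n^2. log_5(5) = 1. Since c=2 > 1 and the regularity condition holds (5(n/5)^2 = (5/5^2)n^2 with 5/5^2 < 1), Case 3 applies: T(n) = Θ(f(n)) = O(n^2).

Answer: O(n^2) - Case 3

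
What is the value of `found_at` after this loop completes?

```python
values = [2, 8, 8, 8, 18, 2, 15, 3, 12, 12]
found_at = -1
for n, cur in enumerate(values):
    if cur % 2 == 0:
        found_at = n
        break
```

First even number index in [2, 8, 8, 8, 18, 2, 15, 3, 12, 12]
`found_at` takes the values: -1 → 0

Answer: 0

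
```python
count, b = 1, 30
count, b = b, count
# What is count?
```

Trace:
`count, b = 1, 30` → count = 1; b = 30
`count, b = b, count` → count = 30; b = 1
So count = 30

Answer: 30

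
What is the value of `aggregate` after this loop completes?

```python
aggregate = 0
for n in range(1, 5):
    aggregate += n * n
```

Sum of squares 1² to 4² = 30
`aggregate` takes the values: 0 → 1 → 5 → 14 → 30

Answer: 30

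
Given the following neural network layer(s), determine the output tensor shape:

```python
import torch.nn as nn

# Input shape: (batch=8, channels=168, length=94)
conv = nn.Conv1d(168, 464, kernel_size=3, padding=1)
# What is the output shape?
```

Input: (8, 168, 94) -> Output: (8, 464, 94)

Answer: (8, 464, 94)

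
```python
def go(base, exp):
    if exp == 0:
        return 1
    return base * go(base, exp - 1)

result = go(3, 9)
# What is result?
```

go(3, 9) = 3 * 3 * 3 * 3 * 3 * 3 * 3 * 3 * 3 = 19683

Answer: 19683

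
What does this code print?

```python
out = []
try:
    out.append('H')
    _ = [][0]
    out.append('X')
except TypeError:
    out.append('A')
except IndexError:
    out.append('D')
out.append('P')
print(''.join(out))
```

Execution trace: 'H' (try body) → 'D' (except IndexError) → 'P' (after the try/except). Output: HDP

Answer: HDP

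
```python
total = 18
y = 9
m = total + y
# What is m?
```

Trace:
`total = 18` → total = 18
`y = 9` → y = 9
`m = total + y` → m = 27
So m = 27

Answer: 27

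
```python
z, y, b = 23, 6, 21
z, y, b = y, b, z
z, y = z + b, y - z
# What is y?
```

Trace:
`z, y, b = 23, 6, 21` → z = 23; y = 6; b = 21
`z, y, b = y, b, z` → z = 6; y = 21; b = 23
`z, y = z + b, y - z` → z = 29; y = 15
So y = 15

Answer: 15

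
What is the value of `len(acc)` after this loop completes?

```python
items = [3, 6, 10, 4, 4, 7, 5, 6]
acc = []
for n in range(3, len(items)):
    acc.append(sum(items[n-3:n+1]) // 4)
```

Number of 4-element averages
`acc` takes the values: [] → [5] → [5, 6] → [5, 6, 6] → [5, 6, 6, 5] → [5, 6, 6, 5, 5]
So `len(acc)` = 5

Answer: 5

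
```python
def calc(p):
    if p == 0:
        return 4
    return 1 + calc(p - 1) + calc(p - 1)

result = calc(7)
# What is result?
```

calc(p) = 1 + 2·calc(p-1), calc(0)=4. Closed form: (4+1)·2^7 - 1 = 639.

Answer: 639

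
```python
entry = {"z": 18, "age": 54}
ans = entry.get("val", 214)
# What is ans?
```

Trace:
`entry = {"z": 18, "age": 54}` → entry = {'z': 18, 'age': 54}
`ans = entry.get("val", 214)` → ans = 214
So ans = 214

Answer: 214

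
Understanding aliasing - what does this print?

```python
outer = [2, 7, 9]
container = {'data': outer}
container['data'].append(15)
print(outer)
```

Key concept: dict holds reference to list.
Step by step:
`outer = [2, 7, 9]` → outer = [2, 7, 9]
`container = {'data': outer}` → container = {'data': [2, 7, 9]}
`container['data'].append(15)` → outer = [2, 7, 9, 15]; container = {'data': [2, 7, 9, 15]}
`print(outer)` → prints [2, 7, 9, 15]

Answer: [2, 7, 9, 15]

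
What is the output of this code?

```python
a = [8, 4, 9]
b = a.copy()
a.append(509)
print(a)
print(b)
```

Key concept: list.copy() creates independent copy.
Step by step:
`a = [8, 4, 9]` → a = [8, 4, 9]
`b = a.copy()` → b = [8, 4, 9]
`a.append(509)` → a = [8, 4, 9, 509]
`print(a)` → prints [8, 4, 9, 509]
`print(b)` → prints [8, 4, 9]

Answer:
[8, 4, 9, 509]
[8, 4, 9]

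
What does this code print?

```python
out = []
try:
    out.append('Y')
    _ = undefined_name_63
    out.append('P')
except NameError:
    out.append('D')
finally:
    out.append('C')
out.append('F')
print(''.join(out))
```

Execution trace: 'Y' (try body) → 'D' (except NameError) → 'C' (finally) → 'F' (after the try/except). Output: YDCF

Answer: YDCF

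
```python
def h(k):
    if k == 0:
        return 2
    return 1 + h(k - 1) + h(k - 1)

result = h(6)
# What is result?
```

h(k) = 1 + 2·h(k-1), h(0)=2. Closed form: (2+1)·2^6 - 1 = 191.

Answer: 191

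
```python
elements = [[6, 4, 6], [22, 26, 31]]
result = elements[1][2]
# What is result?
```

Trace:
`elements = [[6, 4, 6], [22, 26, 31]]` → elements = [[6, 4, 6], [22, 26, 31]]
`result = elements[1][2]` → result = 31
So result = 31

Answer: 31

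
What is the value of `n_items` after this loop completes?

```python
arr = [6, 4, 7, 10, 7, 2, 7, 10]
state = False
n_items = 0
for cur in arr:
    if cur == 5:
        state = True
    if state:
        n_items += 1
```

Count elements after first 5 in [6, 4, 7, 10, 7, 2, 7, 10]
`n_items` takes the values: 0

Answer: 0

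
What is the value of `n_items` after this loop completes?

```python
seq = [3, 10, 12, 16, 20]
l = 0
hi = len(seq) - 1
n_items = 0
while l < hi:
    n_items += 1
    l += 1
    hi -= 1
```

Iterations until pointers meet (list length 5)
`n_items` takes the values: 0 → 1 → 2

Answer: 2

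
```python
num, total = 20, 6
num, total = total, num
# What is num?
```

Trace:
`num, total = 20, 6` → num = 20; total = 6
`num, total = total, num` → num = 6; total = 20
So num = 6

Answer: 6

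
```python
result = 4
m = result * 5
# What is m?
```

Trace:
`result = 4` → result = 4
`m = result * 5` → m = 20
So m = 20

Answer: 20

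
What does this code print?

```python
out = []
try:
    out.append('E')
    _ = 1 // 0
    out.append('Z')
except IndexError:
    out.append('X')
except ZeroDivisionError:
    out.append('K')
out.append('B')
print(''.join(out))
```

Execution trace: 'E' (try body) → 'K' (except ZeroDivisionError) → 'B' (after the try/except). Output: EKB

Answer: EKB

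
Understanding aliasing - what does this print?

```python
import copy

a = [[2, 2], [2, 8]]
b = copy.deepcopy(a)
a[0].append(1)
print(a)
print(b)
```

Key concept: deep copy is fully independent.
Step by step:
`a = [[2, 2], [2, 8]]` → a = [[2, 2], [2, 8]]
`b = copy.deepcopy(a)` → b = [[2, 2], [2, 8]]
`a[0].append(1)` → a = [[2, 2, 1], [2, 8]]
`print(a)` → prints [[2, 2, 1], [2, 8]]
`print(b)` → prints [[2, 2], [2, 8]]

Answer:
[[2, 2, 1], [2, 8]]
[[2, 2], [2, 8]]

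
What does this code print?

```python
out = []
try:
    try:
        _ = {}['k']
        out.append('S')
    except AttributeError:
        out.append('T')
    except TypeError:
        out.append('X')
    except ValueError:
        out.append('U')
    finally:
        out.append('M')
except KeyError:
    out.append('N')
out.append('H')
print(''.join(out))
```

Execution trace: 'M' (finally) → 'N' (outer except KeyError) → 'H' (after the try/except). Output: MNH

Answer: MNH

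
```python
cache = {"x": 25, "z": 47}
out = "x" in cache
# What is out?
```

Trace:
`cache = {"x": 25, "z": 47}` → cache = {'x': 25, 'z': 47}
`out = "x" in cache` → out = True
So out = True

Answer: True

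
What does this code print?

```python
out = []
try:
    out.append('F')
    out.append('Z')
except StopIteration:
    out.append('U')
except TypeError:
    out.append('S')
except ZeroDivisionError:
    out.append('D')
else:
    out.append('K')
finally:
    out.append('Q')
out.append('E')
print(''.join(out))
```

Execution trace: 'F' (try body) → 'Z' (try body, no exception) → 'K' (else) → 'Q' (finally) → 'E' (after the try/except). Output: FZKQE

Answer: FZKQE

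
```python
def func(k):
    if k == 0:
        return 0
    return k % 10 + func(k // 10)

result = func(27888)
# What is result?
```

Sum of digits of 27888: 8 + 8 + 8 + 7 + 2 = 33

Answer: 33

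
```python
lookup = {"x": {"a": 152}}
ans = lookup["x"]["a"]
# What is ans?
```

Trace:
`lookup = {"x": {"a": 152}}` → lookup = {'x': {'a': 152}}
`ans = lookup["x"]["a"]` → ans = 152
So ans = 152

Answer: 152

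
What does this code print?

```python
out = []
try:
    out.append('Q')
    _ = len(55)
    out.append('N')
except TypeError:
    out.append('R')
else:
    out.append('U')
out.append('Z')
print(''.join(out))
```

Execution trace: 'Q' (try body) → 'R' (except TypeError) → 'Z' (after the try/except). Output: QRZ

Answer: QRZ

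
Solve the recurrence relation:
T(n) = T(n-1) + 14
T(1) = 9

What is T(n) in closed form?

Unrolling: T(n) = T(1) + 14·(n-1) = 9 + 14(n-1) = 14n - 5.

Answer: T(n) = 14n - 5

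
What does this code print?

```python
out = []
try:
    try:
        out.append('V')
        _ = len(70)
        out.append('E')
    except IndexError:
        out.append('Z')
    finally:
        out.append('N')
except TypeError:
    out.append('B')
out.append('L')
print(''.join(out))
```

Execution trace: 'V' (inner try body) → 'N' (inner finally) → 'B' (outer except TypeError) → 'L' (after the try/except). Output: VNBL

Answer: VNBL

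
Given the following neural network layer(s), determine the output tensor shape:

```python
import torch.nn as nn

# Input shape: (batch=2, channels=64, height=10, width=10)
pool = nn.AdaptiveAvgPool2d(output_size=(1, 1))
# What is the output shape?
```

Input: (2, 64, 10, 10) -> Output: (2, 64, 1, 1)

Answer: (2, 64, 1, 1)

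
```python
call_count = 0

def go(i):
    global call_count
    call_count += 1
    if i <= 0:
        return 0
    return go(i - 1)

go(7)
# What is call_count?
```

Linear recursion stepping by 1: 8 calls from i=7 down to ≤0.

Answer: 8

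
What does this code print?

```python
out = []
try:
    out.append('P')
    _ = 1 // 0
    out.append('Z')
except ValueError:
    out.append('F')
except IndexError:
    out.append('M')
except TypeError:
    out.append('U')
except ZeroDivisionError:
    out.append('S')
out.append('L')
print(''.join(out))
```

Execution trace: 'P' (try body) → 'S' (except ZeroDivisionError) → 'L' (after the try/except). Output: PSL

Answer: PSL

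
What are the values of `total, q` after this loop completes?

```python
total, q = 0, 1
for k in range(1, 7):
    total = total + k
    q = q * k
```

Sum and factorial of 1 to 6
`total, q` takes the values: (0, 1) → (1, 1) → (3, 1) → (3, 2) → (6, 2) → (6, 6) → (10, 6) → (10, 24) → (15, 24) → (15, 120) → (21, 120) → (21, 720)

Answer: 21, 720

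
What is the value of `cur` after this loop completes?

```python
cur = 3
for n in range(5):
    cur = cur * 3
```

Multiply by 3, 5 times: 3 * 3^5 = 729
`cur` takes the values: 3 → 9 → 27 → 81 → 243 → 729

Answer: 729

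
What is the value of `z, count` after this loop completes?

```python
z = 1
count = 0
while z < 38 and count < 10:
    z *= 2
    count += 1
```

Double until >= 38 or 10 iterations
`z, count` takes the values: (1, 0) → (2, 0) → (2, 1) → (4, 1) → (4, 2) → (8, 2) → (8, 3) → (16, 3) → (16, 4) → (32, 4) → (32, 5) → (64, 5) → (64, 6)

Answer: 64, 6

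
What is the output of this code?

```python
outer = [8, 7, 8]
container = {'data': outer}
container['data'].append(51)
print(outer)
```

Key concept: dict holds reference to list.
Step by step:
`outer = [8, 7, 8]` → outer = [8, 7, 8]
`container = {'data': outer}` → container = {'data': [8, 7, 8]}
`container['data'].append(51)` → outer = [8, 7, 8, 51]; container = {'data': [8, 7, 8, 51]}
`print(outer)` → prints [8, 7, 8, 51]

Answer: [8, 7, 8, 51]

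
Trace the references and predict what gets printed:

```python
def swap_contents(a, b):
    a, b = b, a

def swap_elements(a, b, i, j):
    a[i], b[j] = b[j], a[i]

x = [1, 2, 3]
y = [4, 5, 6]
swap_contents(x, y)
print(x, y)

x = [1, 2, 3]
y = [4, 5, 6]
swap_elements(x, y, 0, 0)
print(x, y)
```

Key concept: parameter rebinding vs mutation.
Step by step:
`x = [1, 2, 3]` → x = [1, 2, 3]
`y = [4, 5, 6]` → y = [4, 5, 6]
`swap_contents(x, y)` → no visible change to tracked variables
`print(x, y)` → prints [1, 2, 3] [4, 5, 6]
`x = [1, 2, 3]` → x = [1, 2, 3]
`y = [4, 5, 6]` → y = [4, 5, 6]
`swap_elements(x, y, 0, 0)` → x = [4, 2, 3]; y = [1, 5, 6]
`print(x, y)` → prints [4, 2, 3] [1, 5, 6]

Answer:
[1, 2, 3] [4, 5, 6]
[4, 2, 3] [1, 5, 6]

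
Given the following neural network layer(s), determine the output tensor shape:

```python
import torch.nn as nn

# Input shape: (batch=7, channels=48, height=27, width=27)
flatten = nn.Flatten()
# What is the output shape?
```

Input: (7, 48, 27, 27) -> Output: (7, 34992)

Answer: (7, 34992)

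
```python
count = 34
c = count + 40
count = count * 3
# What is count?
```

Trace:
`count = 34` → count = 34
`c = count + 40` → c = 74
`count = count * 3` → count = 102
So count = 102

Answer: 102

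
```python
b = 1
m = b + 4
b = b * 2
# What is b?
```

Trace:
`b = 1` → b = 1
`m = b + 4` → m = 5
`b = b * 2` → b = 2
So b = 2

Answer: 2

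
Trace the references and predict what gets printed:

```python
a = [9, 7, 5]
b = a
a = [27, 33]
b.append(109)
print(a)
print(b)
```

Key concept: rebinding vs mutation: a is rebound to a new list, b still points at the original.
Step by step:
`a = [9, 7, 5]` → a = [9, 7, 5]
`b = a` → b = [9, 7, 5] (same object as a)
`a = [27, 33]` → a = [27, 33]
`b.append(109)` → b = [9, 7, 5, 109]
`print(a)` → prints [27, 33]
`print(b)` → prints [9, 7, 5, 109]

Answer:
[27, 33]
[9, 7, 5, 109]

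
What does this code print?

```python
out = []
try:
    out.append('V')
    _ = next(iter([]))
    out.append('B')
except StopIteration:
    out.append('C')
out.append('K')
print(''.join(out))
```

Execution trace: 'V' (try body) → 'C' (except StopIteration) → 'K' (after the try/except). Output: VCK

Answer: VCK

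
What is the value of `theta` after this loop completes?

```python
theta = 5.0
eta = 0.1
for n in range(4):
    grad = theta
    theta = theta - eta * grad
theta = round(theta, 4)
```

Gradient descent: w = 5.0 * (1 - 0.1)^4
`theta` takes the values: 5.0 → 4.5 → 4.05 → 3.645 → 3.2805

Answer: 3.2805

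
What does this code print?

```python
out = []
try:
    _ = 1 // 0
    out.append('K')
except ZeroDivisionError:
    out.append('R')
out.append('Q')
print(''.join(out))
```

Execution trace: 'R' (except ZeroDivisionError) → 'Q' (after the try/except). Output: RQ

Answer: RQ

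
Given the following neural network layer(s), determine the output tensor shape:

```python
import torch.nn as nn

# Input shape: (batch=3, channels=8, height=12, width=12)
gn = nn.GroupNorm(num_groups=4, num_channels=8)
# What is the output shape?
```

Input: (3, 8, 12, 12) -> Output: (3, 8, 12, 12)

Answer: (3, 8, 12, 12)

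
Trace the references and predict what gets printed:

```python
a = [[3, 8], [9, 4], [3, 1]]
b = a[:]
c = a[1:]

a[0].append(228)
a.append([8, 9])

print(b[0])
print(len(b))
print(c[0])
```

Key concept: slice with nested mutation.
Step by step:
`a = [[3, 8], [9, 4], [3, 1]]` → a = [[3, 8], [9, 4], [3, 1]]
`b = a[:]` → b = [[3, 8], [9, 4], [3, 1]]
`c = a[1:]` → c = [[9, 4], [3, 1]]
`a[0].append(228)` → a = [[3, 8, 228], [9, 4], [3, 1]]; b = [[3, 8, 228], [9, 4], [3, 1]]
`a.append([8, 9])` → a = [[3, 8, 228], [9, 4], [3, 1], [8, 9]]
`print(b[0])` → prints [3, 8, 228]
`print(len(b))` → prints 3
`print(c[0])` → prints [9, 4]

Answer:
[3, 8, 228]
3
[9, 4]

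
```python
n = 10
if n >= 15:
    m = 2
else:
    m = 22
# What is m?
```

Trace:
`n = 10` → n = 10
`if n >= 15: ...` → n >= 15 is False, take else branch → m = 22
So m = 22

Answer: 22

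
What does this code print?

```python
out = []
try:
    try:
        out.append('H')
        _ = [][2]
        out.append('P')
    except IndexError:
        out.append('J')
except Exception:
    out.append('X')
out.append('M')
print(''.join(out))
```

Execution trace: 'H' (inner try body) → 'J' (inner except IndexError) → 'M' (after the try/except). Output: HJM

Answer: HJM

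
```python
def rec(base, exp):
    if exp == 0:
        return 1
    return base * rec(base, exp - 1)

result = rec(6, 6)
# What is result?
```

rec(6, 6) = 6 * 6 * 6 * 6 * 6 * 6 = 46656

Answer: 46656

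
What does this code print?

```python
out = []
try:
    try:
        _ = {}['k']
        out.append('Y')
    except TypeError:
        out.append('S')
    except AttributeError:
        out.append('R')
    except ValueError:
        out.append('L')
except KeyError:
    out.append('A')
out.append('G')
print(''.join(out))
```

Execution trace: 'A' (outer except KeyError) → 'G' (after the try/except). Output: AG

Answer: AG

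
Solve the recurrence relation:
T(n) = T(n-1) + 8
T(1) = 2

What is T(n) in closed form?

Unrolling: T(n) = T(1) + 8·(n-1) = 2 + 8(n-1) = 8n - 6.

Answer: T(n) = 8n - 6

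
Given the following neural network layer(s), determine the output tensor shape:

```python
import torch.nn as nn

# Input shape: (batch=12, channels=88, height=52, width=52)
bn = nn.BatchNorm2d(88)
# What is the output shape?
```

Input: (12, 88, 52, 52) -> Output: (12, 88, 52, 52)

Answer: (12, 88, 52, 52)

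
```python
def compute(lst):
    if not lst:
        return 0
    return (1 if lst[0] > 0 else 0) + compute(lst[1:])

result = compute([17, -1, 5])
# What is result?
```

Count of positive elements in [17, -1, 5] = 2

Answer: 2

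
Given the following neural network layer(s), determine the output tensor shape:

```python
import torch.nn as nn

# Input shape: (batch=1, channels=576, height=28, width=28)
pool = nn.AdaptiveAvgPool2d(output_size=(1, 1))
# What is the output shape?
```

Input: (1, 576, 28, 28) -> Output: (1, 576, 1, 1)

Answer: (1, 576, 1, 1)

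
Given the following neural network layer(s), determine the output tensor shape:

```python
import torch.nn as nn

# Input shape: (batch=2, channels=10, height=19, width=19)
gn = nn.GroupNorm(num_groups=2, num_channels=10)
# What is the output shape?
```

Input: (2, 10, 19, 19) -> Output: (2, 10, 19, 19)

Answer: (2, 10, 19, 19)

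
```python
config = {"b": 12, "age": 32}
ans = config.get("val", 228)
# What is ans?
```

Trace:
`config = {"b": 12, "age": 32}` → config = {'b': 12, 'age': 32}
`ans = config.get("val", 228)` → ans = 228
So ans = 228

Answer: 228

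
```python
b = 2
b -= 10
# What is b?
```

Trace:
`b = 2` → b = 2
`b -= 10` → b = -8
So b = -8

Answer: -8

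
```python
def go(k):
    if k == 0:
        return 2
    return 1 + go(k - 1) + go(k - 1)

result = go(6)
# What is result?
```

go(k) = 1 + 2·go(k-1), go(0)=2. Closed form: (2+1)·2^6 - 1 = 191.

Answer: 191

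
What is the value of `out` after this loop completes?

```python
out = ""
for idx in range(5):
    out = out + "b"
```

Repeat 'b' 5 times
`out` takes the values: "" → "b" → "bb" → "bbb" → "bbbb" → "bbbbb"

Answer: "bbbbb"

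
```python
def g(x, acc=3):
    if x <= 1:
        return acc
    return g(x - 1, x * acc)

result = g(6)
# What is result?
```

Accumulator trace (n, acc): (6, 3) -> (5, 18) -> (4, 90) -> (3, 360) -> (2, 1080) -> (1, 2160) -> return 2160

Answer: 2160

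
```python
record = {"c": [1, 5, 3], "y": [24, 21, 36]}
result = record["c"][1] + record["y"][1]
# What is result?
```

Trace:
`record = {"c": [1, 5, 3], "y": [24, 21, 36]}` → record = {'c': [1, 5, 3], 'y': [24, 21, 36]}
`result = record["c"][1] + record["y"][1]` → result = 26
So result = 26

Answer: 26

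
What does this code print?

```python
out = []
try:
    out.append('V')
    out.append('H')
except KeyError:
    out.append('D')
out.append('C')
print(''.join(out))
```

Execution trace: 'V' (try body) → 'H' (try body, no exception) → 'C' (after the try/except). Output: VHC

Answer: VHC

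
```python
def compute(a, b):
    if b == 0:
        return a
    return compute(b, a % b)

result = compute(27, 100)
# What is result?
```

compute(27, 100) -> compute(100, 27) -> compute(27, 19) -> compute(19, 8) -> compute(8, 3) -> compute(3, 2) -> compute(2, 1) -> compute(1, 0) -> 1

Answer: 1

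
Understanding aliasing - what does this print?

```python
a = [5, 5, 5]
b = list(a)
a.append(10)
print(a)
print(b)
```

Key concept: list() constructor creates copy.
Step by step:
`a = [5, 5, 5]` → a = [5, 5, 5]
`b = list(a)` → b = [5, 5, 5]
`a.append(10)` → a = [5, 5, 5, 10]
`print(a)` → prints [5, 5, 5, 10]
`print(b)` → prints [5, 5, 5]

Answer:
[5, 5, 5, 10]
[5, 5, 5]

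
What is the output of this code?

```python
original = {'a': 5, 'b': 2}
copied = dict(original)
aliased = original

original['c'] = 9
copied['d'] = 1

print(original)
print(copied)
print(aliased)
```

Key concept: dict() creates copy, assignment creates alias.
Step by step:
`original = {'a': 5, 'b': 2}` → original = {'a': 5, 'b': 2}
`copied = dict(original)` → copied = {'a': 5, 'b': 2}
`aliased = original` → aliased = {'a': 5, 'b': 2} (same object as original)
`original['c'] = 9` → original = {'a': 5, 'b': 2, 'c': 9} (same object as aliased); aliased = {'a': 5, 'b': 2, 'c': 9} (same object as original)
`copied['d'] = 1` → copied = {'a': 5, 'b': 2, 'd': 1}
`print(original)` → prints {'a': 5, 'b': 2, 'c': 9}
`print(copied)` → prints {'a': 5, 'b': 2, 'd': 1}
`print(aliased)` → prints {'a': 5, 'b': 2, 'c': 9}

Answer:
{'a': 5, 'b': 2, 'c': 9}
{'a': 5, 'b': 2, 'd': 1}
{'a': 5, 'b': 2, 'c': 9}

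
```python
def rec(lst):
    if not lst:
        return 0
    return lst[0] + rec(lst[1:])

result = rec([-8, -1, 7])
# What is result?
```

(-8) + (-1) + 7 + 0 = -2

Answer: -2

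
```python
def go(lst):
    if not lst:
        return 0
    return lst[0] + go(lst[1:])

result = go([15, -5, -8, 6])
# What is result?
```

15 + (-5) + (-8) + 6 + 0 = 8

Answer: 8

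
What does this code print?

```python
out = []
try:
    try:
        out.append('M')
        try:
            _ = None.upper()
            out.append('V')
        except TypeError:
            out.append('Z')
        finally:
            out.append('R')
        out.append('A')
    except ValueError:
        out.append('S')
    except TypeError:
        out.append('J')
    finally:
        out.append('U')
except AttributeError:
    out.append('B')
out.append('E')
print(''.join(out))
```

Execution trace: 'M' (try body) → 'R' (inner finally) → 'U' (finally) → 'B' (outer except AttributeError) → 'E' (after the try/except). Output: MRUBE

Answer: MRUBE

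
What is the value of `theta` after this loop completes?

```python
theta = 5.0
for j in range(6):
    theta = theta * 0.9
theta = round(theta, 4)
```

Exponential decay: 5.0 * 0.9^6
`theta` takes the values: 5.0 → 4.5 → 4.05 → 3.645 → 3.2805 → 2.95245 → 2.657205 → 2.6572

Answer: 2.6572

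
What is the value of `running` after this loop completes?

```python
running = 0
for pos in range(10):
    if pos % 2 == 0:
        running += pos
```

Sum of even numbers 0 to 9
`running` takes the values: 0 → 2 → 6 → 12 → 20

Answer: 20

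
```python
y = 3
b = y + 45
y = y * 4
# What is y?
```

Trace:
`y = 3` → y = 3
`b = y + 45` → b = 48
`y = y * 4` → y = 12
So y = 12

Answer: 12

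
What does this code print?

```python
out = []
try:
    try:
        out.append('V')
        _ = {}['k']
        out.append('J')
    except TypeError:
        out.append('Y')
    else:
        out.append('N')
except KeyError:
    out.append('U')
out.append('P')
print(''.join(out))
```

Execution trace: 'V' (try body) → 'U' (outer except KeyError) → 'P' (after the try/except). Output: VUP

Answer: VUP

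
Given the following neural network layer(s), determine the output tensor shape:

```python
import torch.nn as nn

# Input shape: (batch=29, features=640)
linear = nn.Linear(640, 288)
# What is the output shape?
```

Input: (29, 640) -> Output: (29, 288)

Answer: (29, 288)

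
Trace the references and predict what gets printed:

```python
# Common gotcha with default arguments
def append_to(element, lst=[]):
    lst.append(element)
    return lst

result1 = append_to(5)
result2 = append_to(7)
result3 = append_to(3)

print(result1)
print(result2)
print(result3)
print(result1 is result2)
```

Key concept: mutable default argument gotcha.
Step by step:
`result1 = append_to(5)` → result1 = [5]
`result2 = append_to(7)` → result1 = [5, 7] (same object as result2); result2 = [5, 7] (same object as result1)
`result3 = append_to(3)` → result1 = [5, 7, 3] (same object as result2, result3); result2 = [5, 7, 3] (same object as result1, result3); result3 = [5, 7, 3] (same object as result1, result2)
`print(result1)` → prints [5, 7, 3]
`print(result2)` → prints [5, 7, 3]
`print(result3)` → prints [5, 7, 3]
`print(result1 is result2)` → prints True

Answer:
[5, 7, 3]
[5, 7, 3]
[5, 7, 3]
True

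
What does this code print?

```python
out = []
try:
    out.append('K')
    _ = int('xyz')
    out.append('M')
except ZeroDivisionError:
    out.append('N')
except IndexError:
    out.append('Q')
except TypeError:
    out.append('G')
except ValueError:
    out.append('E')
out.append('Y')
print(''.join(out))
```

Execution trace: 'K' (try body) → 'E' (except ValueError) → 'Y' (after the try/except). Output: KEY

Answer: KEY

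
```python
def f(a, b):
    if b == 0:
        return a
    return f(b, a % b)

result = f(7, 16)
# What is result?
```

f(7, 16) -> f(16, 7) -> f(7, 2) -> f(2, 1) -> f(1, 0) -> 1

Answer: 1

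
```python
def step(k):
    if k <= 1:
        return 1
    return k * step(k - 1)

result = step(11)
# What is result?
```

step(11) = 11 * 10 * 9 * 8 * 7 * 6 * 5 * 4 * 3 * 2 * 1 = 39916800

Answer: 39916800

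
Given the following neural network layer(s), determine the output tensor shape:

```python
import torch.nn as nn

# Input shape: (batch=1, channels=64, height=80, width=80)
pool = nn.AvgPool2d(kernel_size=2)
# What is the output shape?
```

Input: (1, 64, 80, 80) -> Output: (1, 64, 40, 40)

Answer: (1, 64, 40, 40)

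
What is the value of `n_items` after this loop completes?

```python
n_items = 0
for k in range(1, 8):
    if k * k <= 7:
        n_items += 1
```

Count numbers where k² ≤ 7
`n_items` takes the values: 0 → 1 → 2

Answer: 2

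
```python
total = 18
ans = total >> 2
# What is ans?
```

Trace:
`total = 18` → total = 18
`ans = total >> 2` → ans = 4
So ans = 4

Answer: 4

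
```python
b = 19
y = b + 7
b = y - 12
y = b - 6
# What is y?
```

Trace:
`b = 19` → b = 19
`y = b + 7` → y = 26
`b = y - 12` → b = 14
`y = b - 6` → y = 8
So y = 8

Answer: 8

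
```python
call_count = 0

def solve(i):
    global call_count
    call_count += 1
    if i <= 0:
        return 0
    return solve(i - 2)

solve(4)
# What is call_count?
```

Linear recursion stepping by 2: 3 calls from i=4 down to ≤0.

Answer: 3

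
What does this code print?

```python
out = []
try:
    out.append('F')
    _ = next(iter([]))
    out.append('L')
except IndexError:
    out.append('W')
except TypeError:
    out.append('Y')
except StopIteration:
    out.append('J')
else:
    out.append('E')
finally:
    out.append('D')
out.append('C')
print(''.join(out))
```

Execution trace: 'F' (try body) → 'J' (except StopIteration) → 'D' (finally) → 'C' (after the try/except). Output: FJDC

Answer: FJDC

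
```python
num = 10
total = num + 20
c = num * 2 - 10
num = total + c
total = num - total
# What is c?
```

Trace:
`num = 10` → num = 10
`total = num + 20` → total = 30
`c = num * 2 - 10` → c = 10
`num = total + c` → num = 40
`total = num - total` → total = 10
So c = 10

Answer: 10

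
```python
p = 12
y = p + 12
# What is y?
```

Trace:
`p = 12` → p = 12
`y = p + 12` → y = 24
So y = 24

Answer: 24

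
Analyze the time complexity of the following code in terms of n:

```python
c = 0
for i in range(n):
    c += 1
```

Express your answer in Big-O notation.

Each loop level contributes: n. Multiplying the contributions gives O(n).

Answer: O(n)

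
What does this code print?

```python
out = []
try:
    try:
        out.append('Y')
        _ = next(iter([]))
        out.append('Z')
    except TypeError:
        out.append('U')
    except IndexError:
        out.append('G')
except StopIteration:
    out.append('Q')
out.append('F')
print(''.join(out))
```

Execution trace: 'Y' (try body) → 'Q' (outer except StopIteration) → 'F' (after the try/except). Output: YQF

Answer: YQF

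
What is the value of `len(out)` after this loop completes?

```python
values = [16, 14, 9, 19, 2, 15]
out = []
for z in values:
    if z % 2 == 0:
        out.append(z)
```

Count even numbers in [16, 14, 9, 19, 2, 15]
`out` takes the values: [] → [16] → [16, 14] → [16, 14, 2]
So `len(out)` = 3

Answer: 3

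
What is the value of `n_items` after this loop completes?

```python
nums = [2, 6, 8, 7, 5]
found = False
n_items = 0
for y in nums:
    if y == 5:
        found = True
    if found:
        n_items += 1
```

Count elements after first 5 in [2, 6, 8, 7, 5]
`n_items` takes the values: 0 → 1

Answer: 1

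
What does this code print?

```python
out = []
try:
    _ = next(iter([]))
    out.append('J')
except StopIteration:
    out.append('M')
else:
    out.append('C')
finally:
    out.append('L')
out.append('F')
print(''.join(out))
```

Execution trace: 'M' (except StopIteration) → 'L' (finally) → 'F' (after the try/except). Output: MLF

Answer: MLF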